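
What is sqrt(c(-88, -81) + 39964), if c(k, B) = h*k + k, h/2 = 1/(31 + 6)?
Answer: 2*sqrt(13645933)/37 ≈ 199.68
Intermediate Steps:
h = 2/37 (h = 2/(31 + 6) = 2/37 ≈ 0.054054)
c(k, B) = 39*k/37 (c(k, B) = 2*k/37 + k = 39*k/37)
sqrt(c(-88, -81) + 39964) = sqrt((39/37)*(-88) + 39964) = sqrt(-3432/37 + 39964) = sqrt(1475236/37) = 2*sqrt(13645933)/37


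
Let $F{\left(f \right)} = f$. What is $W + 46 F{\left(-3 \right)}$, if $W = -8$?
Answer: $-146$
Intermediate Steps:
$W + 46 F{\left(-3 \right)} = -8 + 46 \left(-3\right) = -8 - 138 = -146$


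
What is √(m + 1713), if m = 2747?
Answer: 2*√1115 ≈ 66.783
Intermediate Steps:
√(m + 1713) = √(2747 + 1713) = √4460 = 2*√1115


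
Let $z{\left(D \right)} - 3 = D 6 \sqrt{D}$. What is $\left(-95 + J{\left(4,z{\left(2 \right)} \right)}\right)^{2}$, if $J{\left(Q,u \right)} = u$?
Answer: $8752 - 2208 \sqrt{2} \approx 5629.4$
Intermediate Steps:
$z{\left(D \right)} = 3 + 6 D^{\frac{3}{2}}$ ($z{\left(D \right)} = 3 + D 6 \sqrt{D} = 3 + 6 D \sqrt{D} = 3 + 6 D^{\frac{3}{2}}$)
$\left(-95 + J{\left(4,z{\left(2 \right)} \right)}\right)^{2} = \left(-95 + \left(3 + 6 \cdot 2^{\frac{3}{2}}\right)\right)^{2} = \left(-95 + \left(3 + 6 \cdot 2 \sqrt{2}\right)\right)^{2} = \left(-95 + \left(3 + 12 \sqrt{2}\right)\right)^{2} = \left(-92 + 12 \sqrt{2}\right)^{2}$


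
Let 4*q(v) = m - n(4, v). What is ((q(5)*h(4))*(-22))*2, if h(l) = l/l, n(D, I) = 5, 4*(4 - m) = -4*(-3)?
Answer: 44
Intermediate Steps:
m = 1 (m = 4 - (-1)*(-3) = 4 - ¼*12 = 4 - 3 = 1)
h(l) = 1
q(v) = -1 (q(v) = (1 - 1*5)/4 = (1 - 5)/4 = (¼)*(-4) = -1)
((q(5)*h(4))*(-22))*2 = (-1*1*(-22))*2 = -1*(-22)*2 = 22*2 = 44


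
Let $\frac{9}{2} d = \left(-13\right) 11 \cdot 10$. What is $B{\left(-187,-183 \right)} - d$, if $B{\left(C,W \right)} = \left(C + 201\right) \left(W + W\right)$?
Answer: $- \frac{43256}{9} \approx -4806.2$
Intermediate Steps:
$B{\left(C,W \right)} = 2 W \left(201 + C\right)$ ($B{\left(C,W \right)} = \left(201 + C\right) 2 W = 2 W \left(201 + C\right)$)
$d = - \frac{2860}{9}$ ($d = \frac{2 \left(-13\right) 11 \cdot 10}{9} = \frac{2 \left(\left(-143\right) 10\right)}{9} = \frac{2}{9} \left(-1430\right) = - \frac{2860}{9} \approx -317.78$)
$B{\left(-187,-183 \right)} - d = 2 \left(-183\right) \left(201 - 187\right) - - \frac{2860}{9} = 2 \left(-183\right) 14 + \frac{2860}{9} = -5124 + \frac{2860}{9} = - \frac{43256}{9}$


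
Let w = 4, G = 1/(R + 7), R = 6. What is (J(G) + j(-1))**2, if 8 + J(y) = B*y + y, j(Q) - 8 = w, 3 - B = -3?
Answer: 3481/169 ≈ 20.598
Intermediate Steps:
G = 1/13 (G = 1/(6 + 7) = 1/13 ≈ 0.076923)
B = 6 (B = 3 - 1*(-3) = 3 + 3 = 6)
j(Q) = 12 (j(Q) = 8 + 4 = 12)
J(y) = -8 + 7*y (J(y) = -8 + (6*y + y) = -8 + 7*y)
(J(G) + j(-1))**2 = ((-8 + 7*(1/13)) + 12)**2 = ((-8 + 7/13) + 12)**2 = (-97/13 + 12)**2 = (59/13)**2 = 3481/169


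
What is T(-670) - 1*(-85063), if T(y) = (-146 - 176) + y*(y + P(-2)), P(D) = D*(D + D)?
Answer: 528281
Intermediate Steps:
P(D) = 2*D**2 (P(D) = D*(2*D) = 2*D**2)
T(y) = -322 + y*(8 + y) (T(y) = (-146 - 176) + y*(y + 2*(-2)**2) = -322 + y*(y + 2*4) = -322 + y*(y + 8) = -322 + y*(8 + y))
T(-670) - 1*(-85063) = (-322 + (-670)**2 + 8*(-670)) - 1*(-85063) = (-322 + 448900 - 5360) + 85063 = 443218 + 85063 = 528281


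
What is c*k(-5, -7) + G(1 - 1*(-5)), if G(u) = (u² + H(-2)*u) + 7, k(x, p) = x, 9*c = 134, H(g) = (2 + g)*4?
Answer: -283/9 ≈ -31.444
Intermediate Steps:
H(g) = 8 + 4*g
c = 134/9 (c = (⅑)*134 = 134/9 ≈ 14.889)
G(u) = 7 + u² (G(u) = (u² + (8 + 4*(-2))*u) + 7 = (u² + (8 - 8)*u) + 7 = (u² + 0*u) + 7 = (u² + 0) + 7 = u² + 7 = 7 + u²)
c*k(-5, -7) + G(1 - 1*(-5)) = (134/9)*(-5) + (7 + (1 - 1*(-5))²) = -670/9 + (7 + (1 + 5)²) = -670/9 + (7 + 6²) = -670/9 + (7 + 36) = -670/9 + 43 = -283/9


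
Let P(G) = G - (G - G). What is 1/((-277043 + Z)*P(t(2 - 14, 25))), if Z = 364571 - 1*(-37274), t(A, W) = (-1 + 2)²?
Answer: 1/124802 ≈ 8.0127e-6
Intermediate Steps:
t(A, W) = 1 (t(A, W) = 1² = 1)
Z = 401845 (Z = 364571 + 37274 = 401845)
P(G) = G (P(G) = G - 1*0 = G + 0 = G)
1/((-277043 + Z)*P(t(2 - 14, 25))) = 1/((-277043 + 401845)*1) = 1/124802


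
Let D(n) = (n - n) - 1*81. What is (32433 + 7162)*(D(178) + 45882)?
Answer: 1813490595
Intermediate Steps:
D(n) = -81 (D(n) = 0 - 81 = -81)
(32433 + 7162)*(D(178) + 45882) = (32433 + 7162)*(-81 + 45882) = 39595*45801 = 1813490595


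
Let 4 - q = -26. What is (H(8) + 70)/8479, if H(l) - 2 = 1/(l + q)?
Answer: 2737/322202 ≈ 0.0084947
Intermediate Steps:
q = 30 (q = 4 - 1*(-26) = 4 + 26 = 30)
H(l) = 2 + 1/(30 + l) (H(l) = 2 + 1/(l + 30) = 2 + 1/(30 + l))
(H(8) + 70)/8479 = ((61 + 2*8)/(30 + 8) + 70)/8479 = ((61 + 16)/38 + 70)*(1/8479) = ((1/38)*77 + 70)*(1/8479) = (77/38 + 70)*(1/8479) = (2737/38)*(1/8479) = 2737/322202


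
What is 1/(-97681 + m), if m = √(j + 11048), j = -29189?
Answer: -97681/9541595902 - I*√18141/9541595902 ≈ -1.0237e-5 - 1.4116e-8*I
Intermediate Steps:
m = I*√18141 (m = √(-29189 + 11048) = √(-18141) = I*√18141 ≈ 134.69*I)
1/(-97681 + m) = 1/(-97681 + I*√18141)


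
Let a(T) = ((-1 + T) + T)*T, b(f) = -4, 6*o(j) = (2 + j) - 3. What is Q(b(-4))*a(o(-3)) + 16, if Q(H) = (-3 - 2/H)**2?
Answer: 463/18 ≈ 25.722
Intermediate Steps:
o(j) = -1/6 + j/6 (o(j) = ((2 + j) - 3)/6 = (-1 + j)/6 = -1/6 + j/6)
a(T) = T*(-1 + 2*T) (a(T) = (-1 + 2*T)*T = T*(-1 + 2*T))
Q(b(-4))*a(o(-3)) + 16 = ((2 + 3*(-4))**2/(-4)**2)*((-1/6 + (1/6)*(-3))*(-1 + 2*(-1/6 + (1/6)*(-3)))) + 16 = ((2 - 12)**2/16)*((-1/6 - 1/2)*(-1 + 2*(-1/6 - 1/2))) + 16 = ((1/16)*(-10)**2)*(-2*(-1 + 2*(-2/3))/3) + 16 = ((1/16)*100)*(-2*(-1 - 4/3)/3) + 16 = 25*(-2/3*(-7/3))/4 + 16 = (25/4)*(14/9) + 16 = 175/18 + 16 = 463/18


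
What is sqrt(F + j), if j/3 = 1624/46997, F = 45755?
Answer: sqrt(101060121471179)/46997 ≈ 213.90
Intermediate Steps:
j = 4872/46997 (j = 3*(1624/46997) = 4872/46997 ≈ 0.10367)
sqrt(F + j) = sqrt(45755 + 4872/46997) = sqrt(2150352607/46997) = sqrt(101060121471179)/46997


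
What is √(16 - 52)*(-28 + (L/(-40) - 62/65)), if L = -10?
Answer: -22389*I/130 ≈ -172.22*I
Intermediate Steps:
√(16 - 52)*(-28 + (L/(-40) - 62/65)) = √(16 - 52)*(-28 + (-10/(-40) - 62/65)) = √(-36)*(-28 + (-10*(-1/40) - 62*1/65)) = (6*I)*(-28 + (¼ - 62/65)) = (6*I)*(-28 - 183/260) = (6*I)*(-7463/260) = -22389*I/130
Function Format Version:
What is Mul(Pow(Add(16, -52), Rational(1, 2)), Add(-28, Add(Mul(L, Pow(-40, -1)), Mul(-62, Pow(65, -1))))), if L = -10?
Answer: Mul(Rational(-22389, 130), I) ≈ Mul(-172.22, I)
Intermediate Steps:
Mul(Pow(Add(16, -52), Rational(1, 2)), Add(-28, Add(Mul(L, Pow(-40, -1)), Mul(-62, Pow(65, -1))))) = Mul(Pow(Add(16, -52), Rational(1, 2)), Add(-28, Add(Mul(-10, Pow(-40, -1)), Mul(-62, Pow(65, -1))))) = Mul(Pow(-36, Rational(1, 2)), Add(-28, Add(Mul(-10, Rational(-1, 40)), Mul(-62, Rational(1, 65))))) = Mul(Mul(6, I), Add(-28, Add(Rational(1, 4), Rational(-62, 65)))) = Mul(Mul(6, I), Add(-28, Rational(-183, 260))) = Mul(Mul(6, I), Rational(-7463, 260)) = Mul(Rational(-22389, 130), I)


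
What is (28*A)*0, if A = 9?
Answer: 0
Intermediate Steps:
(28*A)*0 = (28*9)*0 = 252*0 = 0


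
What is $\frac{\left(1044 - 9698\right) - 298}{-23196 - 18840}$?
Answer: $\frac{746}{3503} \approx 0.21296$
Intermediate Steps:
$\frac{\left(1044 - 9698\right) - 298}{-23196 - 18840} = \frac{-8654 - 298}{-42036} = \left(-8952\right) \left(- \frac{1}{42036}\right) = \frac{746}{3503}$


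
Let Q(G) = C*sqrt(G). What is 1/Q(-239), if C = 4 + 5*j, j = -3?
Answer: I*sqrt(239)/2629 ≈ 0.0058804*I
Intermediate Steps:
C = -11 (C = 4 + 5*(-3) = 4 - 15 = -11)
Q(G) = -11*sqrt(G)
1/Q(-239) = 1/(-11*I*sqrt(239)) = I*sqrt(239)/2629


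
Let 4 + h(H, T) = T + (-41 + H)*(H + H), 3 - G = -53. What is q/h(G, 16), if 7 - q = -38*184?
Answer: 2333/564 ≈ 4.1365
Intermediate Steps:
G = 56 (G = 3 - 1*(-53) = 3 + 53 = 56)
h(H, T) = -4 + T + 2*H*(-41 + H) (h(H, T) = -4 + (T + (-41 + H)*(H + H)) = -4 + (T + (-41 + H)*(2*H)) = -4 + (T + 2*H*(-41 + H)) = -4 + T + 2*H*(-41 + H))
q = 6999 (q = 7 - (-38)*184 = 7 - 1*(-6992) = 7 + 6992 = 6999)
q/h(G, 16) = 6999/(-4 + 16 - 82*56 + 2*56²) = 6999/(-4 + 16 - 4592 + 2*3136) = 6999/(-4 + 16 - 4592 + 6272) = 6999/1692 = 6999*(1/1692) = 2333/564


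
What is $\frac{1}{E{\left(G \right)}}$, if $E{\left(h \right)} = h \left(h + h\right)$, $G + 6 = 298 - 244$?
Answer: $\frac{1}{4608} \approx 0.00021701$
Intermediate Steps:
$G = 48$ ($G = -6 + \left(298 - 244\right) = -6 + 54 = 48$)
$E{\left(h \right)} = 2 h^{2}$ ($E{\left(h \right)} = h 2 h = 2 h^{2}$)
$\frac{1}{E{\left(G \right)}} = \frac{1}{2 \cdot 48^{2}} = \frac{1}{2 \cdot 2304} = \frac{1}{4608}$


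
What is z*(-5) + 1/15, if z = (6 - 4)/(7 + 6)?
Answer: -137/195 ≈ -0.70256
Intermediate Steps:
z = 2/13 ≈ 0.15385
z*(-5) + 1/15 = (2/13)*(-5) + 1/15 = -10/13 + 1/15 = -137/195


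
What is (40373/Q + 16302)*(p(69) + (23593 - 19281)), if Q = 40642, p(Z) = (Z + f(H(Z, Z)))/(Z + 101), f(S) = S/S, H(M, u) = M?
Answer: 6939265869561/98702 ≈ 7.0305e+7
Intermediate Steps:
f(S) = 1
p(Z) = (1 + Z)/(101 + Z) (p(Z) = (Z + 1)/(Z + 101) = (1 + Z)/(101 + Z))
(40373/Q + 16302)*(p(69) + (23593 - 19281)) = (40373/40642 + 16302)*((1 + 69)/(101 + 69) + (23593 - 19281)) = (40373*(1/40642) + 16302)*(70/170 + 4312) = (40373/40642 + 16302)*((1/170)*70 + 4312) = 662586257*(7/17 + 4312)/40642 = (662586257/40642)*(73311/17) = 6939265869561/98702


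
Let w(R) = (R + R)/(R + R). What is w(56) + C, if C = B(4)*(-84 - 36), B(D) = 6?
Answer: -719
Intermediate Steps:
w(R) = 1 (w(R) = (2*R)/((2*R)) = (2*R)*(1/(2*R)) = 1)
C = -720 (C = 6*(-84 - 36) = 6*(-120) = -720)
w(56) + C = 1 - 720 = -719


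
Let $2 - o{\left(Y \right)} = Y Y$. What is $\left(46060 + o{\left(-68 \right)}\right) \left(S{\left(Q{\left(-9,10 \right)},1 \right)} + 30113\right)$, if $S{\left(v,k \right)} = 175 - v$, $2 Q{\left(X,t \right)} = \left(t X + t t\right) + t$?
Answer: $1254659764$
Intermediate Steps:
$Q{\left(X,t \right)} = \frac{t}{2} + \frac{t^{2}}{2} + \frac{X t}{2}$ ($Q{\left(X,t \right)} = \frac{\left(t X + t t\right) + t}{2} = \frac{\left(X t + t^{2}\right) + t}{2} = \frac{\left(t^{2} + X t\right) + t}{2} = \frac{t + t^{2} + X t}{2} = \frac{t}{2} + \frac{t^{2}}{2} + \frac{X t}{2}$)
$o{\left(Y \right)} = 2 - Y^{2}$ ($o{\left(Y \right)} = 2 - Y Y = 2 - Y^{2}$)
$\left(46060 + o{\left(-68 \right)}\right) \left(S{\left(Q{\left(-9,10 \right)},1 \right)} + 30113\right) = \left(46060 + \left(2 - \left(-68\right)^{2}\right)\right) \left(\left(175 - \frac{1}{2} \cdot 10 \left(1 - 9 + 10\right)\right) + 30113\right) = \left(46060 + \left(2 - 4624\right)\right) \left(\left(175 - \frac{1}{2} \cdot 10 \cdot 2\right) + 30113\right) = \left(46060 + \left(2 - 4624\right)\right) \left(\left(175 - 10\right) + 30113\right) = \left(46060 - 4622\right) \left(\left(175 - 10\right) + 30113\right) = 41438 \left(165 + 30113\right) = 41438 \cdot 30278 = 1254659764$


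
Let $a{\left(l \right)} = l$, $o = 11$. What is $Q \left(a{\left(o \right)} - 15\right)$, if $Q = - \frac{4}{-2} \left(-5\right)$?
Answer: $40$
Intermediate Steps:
$Q = -10$ ($Q = \left(-4\right) \left(- \frac{1}{2}\right) \left(-5\right) = 2 \left(-5\right) = -10$)
$Q \left(a{\left(o \right)} - 15\right) = - 10 \left(11 - 15\right) = \left(-10\right) \left(-4\right) = 40$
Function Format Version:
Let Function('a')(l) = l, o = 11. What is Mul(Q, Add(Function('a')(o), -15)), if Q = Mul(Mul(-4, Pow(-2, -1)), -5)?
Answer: 40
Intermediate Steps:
Q = -10 (Q = Mul(Mul(-4, Rational(-1, 2)), -5) = Mul(2, -5) = -10)
Mul(Q, Add(Function('a')(o), -15)) = Mul(-10, Add(11, -15)) = Mul(-10, -4) = 40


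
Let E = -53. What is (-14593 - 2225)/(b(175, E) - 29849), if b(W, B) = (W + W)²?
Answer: -16818/92651 ≈ -0.18152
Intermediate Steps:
b(W, B) = 4*W² (b(W, B) = (2*W)² = 4*W²)
(-14593 - 2225)/(b(175, E) - 29849) = (-14593 - 2225)/(4*175² - 29849) = -16818/(4*30625 - 29849) = -16818/(122500 - 29849) = -16818/92651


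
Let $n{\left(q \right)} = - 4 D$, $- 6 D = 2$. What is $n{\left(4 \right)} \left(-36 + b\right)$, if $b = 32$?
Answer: $- \frac{16}{3} \approx -5.3333$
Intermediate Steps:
$D = - \frac{1}{3}$ ($D = \left(- \frac{1}{6}\right) 2 = - \frac{1}{3} \approx -0.33333$)
$n{\left(q \right)} = \frac{4}{3}$ ($n{\left(q \right)} = \left(-4\right) \left(- \frac{1}{3}\right) = \frac{4}{3}$)
$n{\left(4 \right)} \left(-36 + b\right) = \frac{4 \left(-36 + 32\right)}{3} = \frac{4}{3} \left(-4\right) = - \frac{16}{3}$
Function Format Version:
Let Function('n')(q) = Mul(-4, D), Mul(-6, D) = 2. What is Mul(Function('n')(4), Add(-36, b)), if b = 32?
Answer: Rational(-16, 3) ≈ -5.3333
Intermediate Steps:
D = Rational(-1, 3) (D = Mul(Rational(-1, 6), 2) = Rational(-1, 3) ≈ -0.33333)
Function('n')(q) = Rational(4, 3) (Function('n')(q) = Mul(-4, Rational(-1, 3)) = Rational(4, 3))
Mul(Function('n')(4), Add(-36, b)) = Mul(Rational(4, 3), Add(-36, 32)) = Mul(Rational(4, 3), -4) = Rational(-16, 3)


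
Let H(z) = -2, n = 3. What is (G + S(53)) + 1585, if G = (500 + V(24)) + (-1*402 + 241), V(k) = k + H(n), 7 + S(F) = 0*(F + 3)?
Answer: 1939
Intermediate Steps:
S(F) = -7 (S(F) = -7 + 0*(F + 3) = -7 + 0*(3 + F) = -7 + 0 = -7)
V(k) = -2 + k (V(k) = k - 2 = -2 + k)
G = 361 (G = (500 + (-2 + 24)) + (-1*402 + 241) = (500 + 22) + (-402 + 241) = 522 - 161 = 361)
(G + S(53)) + 1585 = (361 - 7) + 1585 = 354 + 1585 = 1939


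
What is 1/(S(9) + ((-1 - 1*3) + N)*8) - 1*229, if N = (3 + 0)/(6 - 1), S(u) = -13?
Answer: -46034/201 ≈ -229.02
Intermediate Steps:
N = ⅗ (N = 3/5 = 3*(⅕) = ⅗ ≈ 0.60000)
1/(S(9) + ((-1 - 1*3) + N)*8) - 1*229 = 1/(-13 + ((-1 - 1*3) + ⅗)*8) - 1*229 = 1/(-13 + ((-1 - 3) + ⅗)*8) - 229 = 1/(-13 + (-4 + ⅗)*8) - 229 = 1/(-13 - 17/5*8) - 229 = 1/(-13 - 136/5) - 229 = 1/(-201/5) - 229 = -5/201 - 229 = -46034/201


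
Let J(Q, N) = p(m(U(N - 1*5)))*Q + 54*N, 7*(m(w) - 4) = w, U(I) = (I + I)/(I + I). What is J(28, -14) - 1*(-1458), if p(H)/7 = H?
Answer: 1514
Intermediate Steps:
U(I) = 1 (U(I) = (2*I)/((2*I)) = (2*I)*(1/(2*I)) = 1)
m(w) = 4 + w/7
p(H) = 7*H
J(Q, N) = 29*Q + 54*N (J(Q, N) = (7*(4 + (1/7)*1))*Q + 54*N = (7*(4 + 1/7))*Q + 54*N = (7*(29/7))*Q + 54*N = 29*Q + 54*N)
J(28, -14) - 1*(-1458) = (29*28 + 54*(-14)) - 1*(-1458) = (812 - 756) + 1458 = 56 + 1458 = 1514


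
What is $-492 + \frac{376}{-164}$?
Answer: $- \frac{20266}{41} \approx -494.29$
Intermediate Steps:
$-492 + \frac{376}{-164} = -492 + 376 \left(- \frac{1}{164}\right) = -492 - \frac{94}{41} = - \frac{20266}{41}$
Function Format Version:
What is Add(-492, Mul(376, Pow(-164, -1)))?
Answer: Rational(-20266, 41) ≈ -494.29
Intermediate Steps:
Add(-492, Mul(376, Pow(-164, -1))) = Add(-492, Mul(376, Rational(-1, 164))) = Add(-492, Rational(-94, 41)) = Rational(-20266, 41)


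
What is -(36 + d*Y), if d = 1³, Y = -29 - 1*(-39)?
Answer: -46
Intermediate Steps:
Y = 10 (Y = -29 + 39 = 10)
d = 1
-(36 + d*Y) = -(36 + 1*10) = -(36 + 10) = -1*46 = -46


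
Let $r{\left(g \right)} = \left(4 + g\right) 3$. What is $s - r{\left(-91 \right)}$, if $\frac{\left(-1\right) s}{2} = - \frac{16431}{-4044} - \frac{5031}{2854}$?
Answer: $\frac{246604493}{961798} \approx 256.4$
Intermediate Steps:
$r{\left(g \right)} = 12 + 3 g$
$s = - \frac{4424785}{961798}$ ($s = - 2 \left(- \frac{16431}{-4044} - \frac{5031}{2854}\right) = - 2 \left(\left(-16431\right) \left(- \frac{1}{4044}\right) - \frac{5031}{2854}\right) = - 2 \left(\frac{5477}{1348} - \frac{5031}{2854}\right) = \left(-2\right) \frac{4424785}{1923596} = - \frac{4424785}{961798} \approx -4.6005$)
$s - r{\left(-91 \right)} = - \frac{4424785}{961798} - \left(12 + 3 \left(-91\right)\right) = - \frac{4424785}{961798} - \left(12 - 273\right) = - \frac{4424785}{961798} - -261 = - \frac{4424785}{961798} + 261 = \frac{246604493}{961798}$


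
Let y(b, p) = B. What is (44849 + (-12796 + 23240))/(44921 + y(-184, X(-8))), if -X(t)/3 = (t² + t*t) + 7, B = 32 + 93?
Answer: 55293/45046 ≈ 1.2275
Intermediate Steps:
B = 125
X(t) = -21 - 6*t² (X(t) = -3*((t² + t*t) + 7) = -3*((t² + t²) + 7) = -3*(2*t² + 7) = -3*(7 + 2*t²) = -21 - 6*t²)
y(b, p) = 125
(44849 + (-12796 + 23240))/(44921 + y(-184, X(-8))) = (44849 + (-12796 + 23240))/(44921 + 125) = (44849 + 10444)/45046 = 55293*(1/45046) = 55293/45046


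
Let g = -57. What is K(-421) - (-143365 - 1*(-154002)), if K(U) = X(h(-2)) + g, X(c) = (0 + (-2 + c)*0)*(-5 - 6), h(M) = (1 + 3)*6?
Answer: -10694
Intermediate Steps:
h(M) = 24 (h(M) = 4*6 = 24)
X(c) = 0 (X(c) = (0 + 0)*(-11) = 0*(-11) = 0)
K(U) = -57 (K(U) = 0 - 57 = -57)
K(-421) - (-143365 - 1*(-154002)) = -57 - (-143365 - 1*(-154002)) = -57 - (-143365 + 154002) = -57 - 1*10637 = -57 - 10637 = -10694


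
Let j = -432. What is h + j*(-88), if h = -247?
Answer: 37769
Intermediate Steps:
h + j*(-88) = -247 - 432*(-88) = -247 + 38016 = 37769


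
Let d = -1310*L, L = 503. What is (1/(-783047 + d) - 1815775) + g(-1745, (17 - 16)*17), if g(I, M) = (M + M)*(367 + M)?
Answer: -2599479335464/1441977 ≈ -1.8027e+6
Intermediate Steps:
g(I, M) = 2*M*(367 + M) (g(I, M) = (2*M)*(367 + M) = 2*M*(367 + M))
d = -658930 (d = -1310*503 = -658930)
(1/(-783047 + d) - 1815775) + g(-1745, (17 - 16)*17) = (1/(-783047 - 658930) - 1815775) + 2*((17 - 16)*17)*(367 + (17 - 16)*17) = (1/(-1441977) - 1815775) + 2*(1*17)*(367 + 1*17) = (-1/1441977 - 1815775) + 2*17*(367 + 17) = -2618305787176/1441977 + 2*17*384 = -2618305787176/1441977 + 13056 = -2599479335464/1441977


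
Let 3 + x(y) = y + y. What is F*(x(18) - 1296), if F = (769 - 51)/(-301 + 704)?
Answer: -906834/403 ≈ -2250.2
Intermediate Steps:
F = 718/403 ≈ 1.7816
x(y) = -3 + 2*y (x(y) = -3 + (y + y) = -3 + 2*y)
F*(x(18) - 1296) = 718*((-3 + 2*18) - 1296)/403 = 718*((-3 + 36) - 1296)/403 = 718*(33 - 1296)/403 = (718/403)*(-1263) = -906834/403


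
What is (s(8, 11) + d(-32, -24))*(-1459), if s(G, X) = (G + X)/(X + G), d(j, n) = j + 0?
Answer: 45229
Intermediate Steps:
d(j, n) = j
s(G, X) = 1 (s(G, X) = (G + X)/(G + X) = 1)
(s(8, 11) + d(-32, -24))*(-1459) = (1 - 32)*(-1459) = -31*(-1459) = 45229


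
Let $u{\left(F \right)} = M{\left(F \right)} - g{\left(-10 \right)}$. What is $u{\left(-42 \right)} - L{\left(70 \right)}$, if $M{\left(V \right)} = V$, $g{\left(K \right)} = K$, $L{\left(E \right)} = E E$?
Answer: $-4932$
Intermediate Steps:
$L{\left(E \right)} = E^{2}$
$u{\left(F \right)} = 10 + F$ ($u{\left(F \right)} = F - -10 = F + 10 = 10 + F$)
$u{\left(-42 \right)} - L{\left(70 \right)} = \left(10 - 42\right) - 70^{2} = -32 - 4900 = -4932$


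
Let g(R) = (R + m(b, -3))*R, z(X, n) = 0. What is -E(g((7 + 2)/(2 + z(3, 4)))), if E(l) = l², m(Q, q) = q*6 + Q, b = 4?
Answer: -29241/16 ≈ -1827.6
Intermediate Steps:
m(Q, q) = Q + 6*q (m(Q, q) = 6*q + Q = Q + 6*q)
g(R) = R*(-14 + R) (g(R) = (R + (4 + 6*(-3)))*R = (R + (4 - 18))*R = (R - 14)*R = (-14 + R)*R = R*(-14 + R))
-E(g((7 + 2)/(2 + z(3, 4)))) = -(((7 + 2)/(2 + 0))*(-14 + (7 + 2)/(2 + 0)))² = -((9/2)*(-14 + 9/2))² = -((9*(½))*(-14 + 9*(½)))² = -(9*(-14 + 9/2)/2)² = -((9/2)*(-19/2))² = -(-171/4)² = -1*29241/16 = -29241/16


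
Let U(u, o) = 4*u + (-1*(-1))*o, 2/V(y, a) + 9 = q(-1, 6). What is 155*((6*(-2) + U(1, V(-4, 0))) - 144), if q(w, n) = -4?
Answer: -306590/13 ≈ -23584.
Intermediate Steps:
V(y, a) = -2/13 (V(y, a) = 2/(-9 - 4) = 2/(-13) = 2*(-1/13) = -2/13)
U(u, o) = o + 4*u (U(u, o) = 4*u + 1*o = 4*u + o = o + 4*u)
155*((6*(-2) + U(1, V(-4, 0))) - 144) = 155*((6*(-2) + (-2/13 + 4*1)) - 144) = 155*((-12 + (-2/13 + 4)) - 144) = 155*((-12 + 50/13) - 144) = 155*(-106/13 - 144) = 155*(-1978/13) = -306590/13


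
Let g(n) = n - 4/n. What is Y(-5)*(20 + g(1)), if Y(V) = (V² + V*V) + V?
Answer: 765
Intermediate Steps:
Y(V) = V + 2*V² (Y(V) = (V² + V²) + V = 2*V² + V = V + 2*V²)
Y(-5)*(20 + g(1)) = (-5*(1 + 2*(-5)))*(20 + (1 - 4/1)) = (-5*(1 - 10))*(20 + (1 - 4*1)) = (-5*(-9))*(20 + (1 - 4)) = 45*(20 - 3) = 45*17 = 765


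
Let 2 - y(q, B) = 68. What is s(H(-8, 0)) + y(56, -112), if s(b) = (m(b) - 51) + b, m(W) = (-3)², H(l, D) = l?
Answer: -116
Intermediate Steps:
y(q, B) = -66 (y(q, B) = 2 - 1*68 = 2 - 68 = -66)
m(W) = 9
s(b) = -42 + b (s(b) = (9 - 51) + b = -42 + b)
s(H(-8, 0)) + y(56, -112) = (-42 - 8) - 66 = -50 - 66 = -116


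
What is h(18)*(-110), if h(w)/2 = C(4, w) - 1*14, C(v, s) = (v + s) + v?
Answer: -2640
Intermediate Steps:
C(v, s) = s + 2*v (C(v, s) = (s + v) + v = s + 2*v)
h(w) = -12 + 2*w (h(w) = 2*((w + 2*4) - 1*14) = 2*((w + 8) - 14) = 2*((8 + w) - 14) = 2*(-6 + w) = -12 + 2*w)
h(18)*(-110) = (-12 + 2*18)*(-110) = (-12 + 36)*(-110) = 24*(-110) = -2640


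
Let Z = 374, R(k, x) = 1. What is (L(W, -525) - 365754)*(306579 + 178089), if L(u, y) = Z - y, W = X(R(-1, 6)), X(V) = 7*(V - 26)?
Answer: -176833543140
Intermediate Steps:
X(V) = -182 + 7*V (X(V) = 7*(-26 + V) = -182 + 7*V)
W = -175 (W = -182 + 7*1 = -182 + 7 = -175)
L(u, y) = 374 - y
(L(W, -525) - 365754)*(306579 + 178089) = ((374 - 1*(-525)) - 365754)*(306579 + 178089) = ((374 + 525) - 365754)*484668 = (899 - 365754)*484668 = -364855*484668 = -176833543140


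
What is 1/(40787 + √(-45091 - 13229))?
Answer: 40787/1663637689 - 108*I*√5/1663637689 ≈ 2.4517e-5 - 1.4516e-7*I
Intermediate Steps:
1/(40787 + √(-45091 - 13229)) = 1/(40787 + √(-58320)) = 1/(40787 + 108*I*√5)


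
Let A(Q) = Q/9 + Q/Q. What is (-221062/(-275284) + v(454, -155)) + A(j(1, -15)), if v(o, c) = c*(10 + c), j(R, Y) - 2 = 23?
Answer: 27847210157/1238778 ≈ 22480.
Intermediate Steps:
j(R, Y) = 25 (j(R, Y) = 2 + 23 = 25)
A(Q) = 1 + Q/9 (A(Q) = Q*(⅑) + 1 = Q/9 + 1 = 1 + Q/9)
(-221062/(-275284) + v(454, -155)) + A(j(1, -15)) = (-221062/(-275284) - 155*(10 - 155)) + (1 + (⅑)*25) = (-221062*(-1/275284) - 155*(-145)) + (1 + 25/9) = (110531/137642 + 22475) + 34/9 = 3093614481/137642 + 34/9 = 27847210157/1238778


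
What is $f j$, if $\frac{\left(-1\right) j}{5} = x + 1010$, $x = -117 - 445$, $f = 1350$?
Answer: $-3024000$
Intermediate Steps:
$x = -562$ ($x = -117 - 445 = -562$)
$j = -2240$ ($j = - 5 \left(-562 + 1010\right) = \left(-5\right) 448 = -2240$)
$f j = 1350 \left(-2240\right) = -3024000$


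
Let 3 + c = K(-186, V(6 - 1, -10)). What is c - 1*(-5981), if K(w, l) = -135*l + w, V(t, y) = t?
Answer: 5117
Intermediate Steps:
K(w, l) = w - 135*l
c = -864 (c = -3 + (-186 - 135*(6 - 1)) = -3 + (-186 - 135*5) = -3 + (-186 - 675) = -3 - 861 = -864)
c - 1*(-5981) = -864 - 1*(-5981) = -864 + 5981 = 5117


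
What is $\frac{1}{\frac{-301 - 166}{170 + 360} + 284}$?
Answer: $\frac{530}{150053} \approx 0.0035321$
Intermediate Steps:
$\frac{1}{\frac{-301 - 166}{170 + 360} + 284} = \frac{1}{- \frac{467}{530} + 284} = \frac{1}{\frac{150053}{530}} = \frac{530}{150053}$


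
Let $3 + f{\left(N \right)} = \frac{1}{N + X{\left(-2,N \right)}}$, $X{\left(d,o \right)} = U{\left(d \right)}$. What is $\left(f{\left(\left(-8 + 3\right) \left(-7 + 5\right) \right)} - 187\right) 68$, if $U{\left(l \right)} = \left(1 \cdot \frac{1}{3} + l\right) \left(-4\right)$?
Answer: $- \frac{322898}{25} \approx -12916.0$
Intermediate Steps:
$U{\left(l \right)} = - \frac{4}{3} - 4 l$ ($U{\left(l \right)} = \left(1 \cdot \frac{1}{3} + l\right) \left(-4\right) = \left(\frac{1}{3} + l\right) \left(-4\right) = - \frac{4}{3} - 4 l$)
$X{\left(d,o \right)} = - \frac{4}{3} - 4 d$
$f{\left(N \right)} = -3 + \frac{1}{\frac{20}{3} + N}$ ($f{\left(N \right)} = -3 + \frac{1}{N - - \frac{20}{3}} = -3 + \frac{1}{N + \left(- \frac{4}{3} + 8\right)} = -3 + \frac{1}{N + \frac{20}{3}} = -3 + \frac{1}{\frac{20}{3} + N}$)
$\left(f{\left(\left(-8 + 3\right) \left(-7 + 5\right) \right)} - 187\right) 68 = \left(\frac{3 \left(-19 - 3 \left(-8 + 3\right) \left(-7 + 5\right)\right)}{20 + 3 \left(-8 + 3\right) \left(-7 + 5\right)} - 187\right) 68 = \left(\frac{3 \left(-19 - 3 \left(\left(-5\right) \left(-2\right)\right)\right)}{20 + 3 \left(\left(-5\right) \left(-2\right)\right)} - 187\right) 68 = \left(\frac{3 \left(-19 - 30\right)}{20 + 3 \cdot 10} - 187\right) 68 = \left(\frac{3 \left(-19 - 30\right)}{20 + 30} - 187\right) 68 = \left(3 \cdot \frac{1}{50} \left(-49\right) - 187\right) 68 = \left(- \frac{147}{50} - 187\right) 68 = \left(- \frac{9497}{50}\right) 68 = - \frac{322898}{25}$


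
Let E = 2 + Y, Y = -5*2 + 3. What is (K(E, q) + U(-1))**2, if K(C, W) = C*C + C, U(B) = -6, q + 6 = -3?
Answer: 196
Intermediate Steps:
q = -9 (q = -6 - 3 = -9)
Y = -7 (Y = -10 + 3 = -7)
E = -5 (E = 2 - 7 = -5)
K(C, W) = C + C**2 (K(C, W) = C**2 + C = C + C**2)
(K(E, q) + U(-1))**2 = (-5*(1 - 5) - 6)**2 = (-5*(-4) - 6)**2 = (20 - 6)**2 = 14**2 = 196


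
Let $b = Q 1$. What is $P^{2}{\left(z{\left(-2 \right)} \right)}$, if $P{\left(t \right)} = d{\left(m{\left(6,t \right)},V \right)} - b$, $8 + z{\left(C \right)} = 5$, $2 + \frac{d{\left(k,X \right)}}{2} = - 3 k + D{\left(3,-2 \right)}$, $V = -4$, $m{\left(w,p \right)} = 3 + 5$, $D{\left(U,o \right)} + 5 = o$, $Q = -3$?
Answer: $3969$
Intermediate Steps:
$D{\left(U,o \right)} = -5 + o$
$m{\left(w,p \right)} = 8$
$d{\left(k,X \right)} = -18 - 6 k$ ($d{\left(k,X \right)} = -4 + 2 \left(- 3 k - 7\right) = -4 + 2 \left(-7 - 3 k\right) = -4 - \left(14 + 6 k\right) = -18 - 6 k$)
$z{\left(C \right)} = -3$ ($z{\left(C \right)} = -8 + 5 = -3$)
$b = -3$ ($b = \left(-3\right) 1 = -3$)
$P{\left(t \right)} = -63$ ($P{\left(t \right)} = \left(-18 - 48\right) - -3 = \left(-18 - 48\right) + 3 = -66 + 3 = -63$)
$P^{2}{\left(z{\left(-2 \right)} \right)} = \left(-63\right)^{2} = 3969$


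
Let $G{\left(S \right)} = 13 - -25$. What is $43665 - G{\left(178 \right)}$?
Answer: $43627$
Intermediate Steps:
$G{\left(S \right)} = 38$ ($G{\left(S \right)} = 13 + 25 = 38$)
$43665 - G{\left(178 \right)} = 43665 - 38 = 43627$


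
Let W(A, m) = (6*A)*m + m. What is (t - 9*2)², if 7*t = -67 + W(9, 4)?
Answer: 729/49 ≈ 14.878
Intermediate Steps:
W(A, m) = m + 6*A*m (W(A, m) = 6*A*m + m = m + 6*A*m)
t = 153/7 (t = (-67 + 4*(1 + 6*9))/7 = (-67 + 4*(1 + 54))/7 = (-67 + 4*55)/7 = (-67 + 220)/7 = (⅐)*153 = 153/7 ≈ 21.857)
(t - 9*2)² = (153/7 - 9*2)² = (153/7 - 18)² = (27/7)² = 729/49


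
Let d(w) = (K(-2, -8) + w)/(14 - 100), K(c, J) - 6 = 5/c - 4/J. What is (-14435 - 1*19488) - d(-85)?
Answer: -2917459/86 ≈ -33924.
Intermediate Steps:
K(c, J) = 6 - 4/J + 5/c (K(c, J) = 6 + (5/c - 4/J) = 6 + (-4/J + 5/c) = 6 - 4/J + 5/c)
d(w) = -2/43 - w/86 (d(w) = ((6 - 4/(-8) + 5/(-2)) + w)/(14 - 100) = ((6 - 4*(-⅛) + 5*(-½)) + w)/(-86) = ((6 + ½ - 5/2) + w)*(-1/86) = (4 + w)*(-1/86) = -2/43 - w/86)
(-14435 - 1*19488) - d(-85) = (-14435 - 1*19488) - (-2/43 - 1/86*(-85)) = (-14435 - 19488) - (-2/43 + 85/86) = -33923 - 1*81/86 = -33923 - 81/86 = -2917459/86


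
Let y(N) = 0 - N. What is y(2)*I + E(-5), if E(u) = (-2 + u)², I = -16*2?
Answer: 113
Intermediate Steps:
I = -32
y(N) = -N
y(2)*I + E(-5) = -1*2*(-32) + (-2 - 5)² = -2*(-32) + (-7)² = 64 + 49 = 113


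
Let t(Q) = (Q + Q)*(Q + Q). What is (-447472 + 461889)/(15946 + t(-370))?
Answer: 14417/563546 ≈ 0.025583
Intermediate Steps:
t(Q) = 4*Q² (t(Q) = (2*Q)*(2*Q) = 4*Q²)
(-447472 + 461889)/(15946 + t(-370)) = (-447472 + 461889)/(15946 + 4*(-370)²) = 14417/(15946 + 4*136900) = 14417/(15946 + 547600) = 14417/563546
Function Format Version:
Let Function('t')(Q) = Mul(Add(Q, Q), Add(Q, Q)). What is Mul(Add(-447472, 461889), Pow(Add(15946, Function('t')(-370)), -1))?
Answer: Rational(14417, 563546) ≈ 0.025583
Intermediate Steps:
Function('t')(Q) = Mul(4, Pow(Q, 2)) (Function('t')(Q) = Mul(Mul(2, Q), Mul(2, Q)) = Mul(4, Pow(Q, 2)))
Mul(Add(-447472, 461889), Pow(Add(15946, Function('t')(-370)), -1)) = Mul(Add(-447472, 461889), Pow(Add(15946, Mul(4, Pow(-370, 2))), -1)) = Mul(14417, Pow(Add(15946, Mul(4, 136900)), -1)) = Mul(14417, Pow(Add(15946, 547600), -1)) = Mul(14417, Pow(563546, -1)) = Mul(14417, Rational(1, 563546)) = Rational(14417, 563546)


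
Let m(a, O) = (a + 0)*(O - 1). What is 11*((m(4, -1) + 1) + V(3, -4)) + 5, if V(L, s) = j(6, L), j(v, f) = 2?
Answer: -50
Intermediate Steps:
V(L, s) = 2
m(a, O) = a*(-1 + O)
11*((m(4, -1) + 1) + V(3, -4)) + 5 = 11*((4*(-1 - 1) + 1) + 2) + 5 = 11*((4*(-2) + 1) + 2) + 5 = 11*((-8 + 1) + 2) + 5 = 11*(-7 + 2) + 5 = 11*(-5) + 5 = -55 + 5 = -50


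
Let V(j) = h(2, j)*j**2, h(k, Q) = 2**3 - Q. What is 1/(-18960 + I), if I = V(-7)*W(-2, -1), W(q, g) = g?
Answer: -1/19695 ≈ -5.0774e-5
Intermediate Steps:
h(k, Q) = 8 - Q
V(j) = j**2*(8 - j) (V(j) = (8 - j)*j**2 = j**2*(8 - j))
I = -735 (I = ((-7)**2*(8 - 1*(-7)))*(-1) = (49*(8 + 7))*(-1) = (49*15)*(-1) = 735*(-1) = -735)
1/(-18960 + I) = 1/(-18960 - 735) = 1/(-19695) = -1/19695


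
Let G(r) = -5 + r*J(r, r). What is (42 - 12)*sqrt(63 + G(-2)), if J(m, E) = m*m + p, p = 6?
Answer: 30*sqrt(38) ≈ 184.93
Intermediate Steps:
J(m, E) = 6 + m**2 (J(m, E) = m*m + 6 = m**2 + 6 = 6 + m**2)
G(r) = -5 + r*(6 + r**2)
(42 - 12)*sqrt(63 + G(-2)) = (42 - 12)*sqrt(63 + (-5 - 2*(6 + (-2)**2))) = 30*sqrt(63 + (-5 - 2*(6 + 4))) = 30*sqrt(63 + (-5 - 2*10)) = 30*sqrt(63 + (-5 - 20)) = 30*sqrt(63 - 25) = 30*sqrt(38)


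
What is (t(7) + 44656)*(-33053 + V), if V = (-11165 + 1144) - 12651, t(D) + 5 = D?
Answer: -2488567050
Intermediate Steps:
t(D) = -5 + D
V = -22672 (V = -10021 - 12651 = -22672)
(t(7) + 44656)*(-33053 + V) = ((-5 + 7) + 44656)*(-33053 - 22672) = (2 + 44656)*(-55725) = 44658*(-55725) = -2488567050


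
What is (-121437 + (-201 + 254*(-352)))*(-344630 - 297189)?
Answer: 135453332674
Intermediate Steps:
(-121437 + (-201 + 254*(-352)))*(-344630 - 297189) = (-121437 + (-201 - 89408))*(-641819) = (-121437 - 89609)*(-641819) = -211046*(-641819) = 135453332674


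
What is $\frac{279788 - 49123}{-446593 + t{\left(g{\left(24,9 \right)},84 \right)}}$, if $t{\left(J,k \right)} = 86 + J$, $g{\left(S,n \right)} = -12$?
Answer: $- \frac{230665}{446519} \approx -0.51659$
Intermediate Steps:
$\frac{279788 - 49123}{-446593 + t{\left(g{\left(24,9 \right)},84 \right)}} = \frac{279788 - 49123}{-446593 + \left(86 - 12\right)} = \frac{230665}{-446593 + 74} = \frac{230665}{-446519} = 230665 \left(- \frac{1}{446519}\right) = - \frac{230665}{446519}$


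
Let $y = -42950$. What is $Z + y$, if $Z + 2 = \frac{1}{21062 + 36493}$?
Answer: $- \frac{2472102359}{57555} \approx -42952.0$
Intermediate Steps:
$Z = - \frac{115109}{57555}$ ($Z = -2 + \frac{1}{21062 + 36493} = -2 + \frac{1}{57555} = - \frac{115109}{57555} \approx -2.0$)
$Z + y = - \frac{115109}{57555} - 42950 = - \frac{2472102359}{57555}$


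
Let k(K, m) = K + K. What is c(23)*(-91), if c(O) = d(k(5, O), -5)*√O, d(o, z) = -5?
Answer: 455*√23 ≈ 2182.1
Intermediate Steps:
k(K, m) = 2*K
c(O) = -5*√O
c(23)*(-91) = -5*√23*(-91) = 455*√23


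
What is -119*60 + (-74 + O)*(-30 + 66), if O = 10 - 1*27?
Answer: -10416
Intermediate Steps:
O = -17 (O = 10 - 27 = -17)
-119*60 + (-74 + O)*(-30 + 66) = -119*60 + (-74 - 17)*(-30 + 66) = -7140 - 91*36 = -7140 - 3276 = -10416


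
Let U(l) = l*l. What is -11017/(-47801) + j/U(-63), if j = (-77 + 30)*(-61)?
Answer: 180771940/189722169 ≈ 0.95282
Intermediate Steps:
U(l) = l**2
j = 2867 (j = -47*(-61) = 2867)
-11017/(-47801) + j/U(-63) = -11017/(-47801) + 2867/((-63)**2) = -11017*(-1/47801) + 2867/3969 = 11017/47801 + 2867*(1/3969) = 11017/47801 + 2867/3969 = 180771940/189722169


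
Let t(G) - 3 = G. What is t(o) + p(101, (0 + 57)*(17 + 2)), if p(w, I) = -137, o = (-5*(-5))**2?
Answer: 491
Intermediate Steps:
o = 625 (o = 25**2 = 625)
t(G) = 3 + G
t(o) + p(101, (0 + 57)*(17 + 2)) = (3 + 625) - 137 = 628 - 137 = 491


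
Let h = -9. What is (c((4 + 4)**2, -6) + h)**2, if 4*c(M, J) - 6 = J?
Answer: 81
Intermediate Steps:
c(M, J) = 3/2 + J/4
(c((4 + 4)**2, -6) + h)**2 = ((3/2 + (1/4)*(-6)) - 9)**2 = ((3/2 - 3/2) - 9)**2 = (0 - 9)**2 = (-9)**2 = 81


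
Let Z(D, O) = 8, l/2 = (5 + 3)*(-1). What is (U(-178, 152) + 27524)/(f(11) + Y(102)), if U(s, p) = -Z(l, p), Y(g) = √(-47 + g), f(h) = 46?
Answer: 421912/687 - 9172*√55/687 ≈ 515.13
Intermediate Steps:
l = -16 (l = 2*((5 + 3)*(-1)) = 2*(8*(-1)) = 2*(-8) = -16)
U(s, p) = -8 (U(s, p) = -1*8 = -8)
(U(-178, 152) + 27524)/(f(11) + Y(102)) = (-8 + 27524)/(46 + √(-47 + 102)) = 27516/(46 + √55)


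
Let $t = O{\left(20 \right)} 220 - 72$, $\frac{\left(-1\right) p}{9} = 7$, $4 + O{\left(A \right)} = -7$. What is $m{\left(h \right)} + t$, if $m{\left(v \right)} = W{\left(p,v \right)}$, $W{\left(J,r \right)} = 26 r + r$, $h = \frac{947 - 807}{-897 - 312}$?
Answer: $- \frac{1005536}{403} \approx -2495.1$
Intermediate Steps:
$O{\left(A \right)} = -11$ ($O{\left(A \right)} = -4 - 7 = -11$)
$p = -63$ ($p = \left(-9\right) 7 = -63$)
$h = - \frac{140}{1209}$ ($h = \frac{140}{-1209} = 140 \left(- \frac{1}{1209}\right) = - \frac{140}{1209} \approx -0.1158$)
$W{\left(J,r \right)} = 27 r$
$m{\left(v \right)} = 27 v$
$t = -2492$ ($t = \left(-11\right) 220 - 72 = -2420 - 72 = -2492$)
$m{\left(h \right)} + t = 27 \left(- \frac{140}{1209}\right) - 2492 = - \frac{1260}{403} - 2492 = - \frac{1005536}{403}$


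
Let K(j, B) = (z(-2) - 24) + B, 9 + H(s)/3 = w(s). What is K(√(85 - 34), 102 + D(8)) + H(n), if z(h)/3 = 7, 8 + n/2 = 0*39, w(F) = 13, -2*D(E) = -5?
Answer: 227/2 ≈ 113.50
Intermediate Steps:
D(E) = 5/2 (D(E) = -½*(-5) = 5/2)
n = -16 (n = -16 + 2*(0*39) = -16 + 2*0 = -16 + 0 = -16)
H(s) = 12 (H(s) = -27 + 3*13 = -27 + 39 = 12)
z(h) = 21 (z(h) = 3*7 = 21)
K(j, B) = -3 + B (K(j, B) = (21 - 24) + B = -3 + B)
K(√(85 - 34), 102 + D(8)) + H(n) = (-3 + (102 + 5/2)) + 12 = (-3 + 209/2) + 12 = 203/2 + 12 = 227/2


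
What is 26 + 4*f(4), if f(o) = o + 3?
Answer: 54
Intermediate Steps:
f(o) = 3 + o
26 + 4*f(4) = 26 + 4*(3 + 4) = 26 + 4*7 = 26 + 28 = 54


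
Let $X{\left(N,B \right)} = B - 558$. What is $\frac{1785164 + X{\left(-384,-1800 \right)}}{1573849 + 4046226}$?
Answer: $\frac{1782806}{5620075} \approx 0.31722$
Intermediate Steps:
$X{\left(N,B \right)} = -558 + B$
$\frac{1785164 + X{\left(-384,-1800 \right)}}{1573849 + 4046226} = \frac{1785164 - 2358}{1573849 + 4046226} = \frac{1785164 - 2358}{5620075} = 1782806 \cdot \frac{1}{5620075} = \frac{1782806}{5620075}$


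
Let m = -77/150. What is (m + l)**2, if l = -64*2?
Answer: 371602729/22500 ≈ 16516.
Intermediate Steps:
l = -128
m = -77/150 (m = -77*1/150 = -77/150 ≈ -0.51333)
(m + l)**2 = (-77/150 - 128)**2 = (-19277/150)**2 = 371602729/22500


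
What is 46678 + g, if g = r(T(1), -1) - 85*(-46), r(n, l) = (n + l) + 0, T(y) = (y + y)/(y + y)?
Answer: 50588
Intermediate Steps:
T(y) = 1 (T(y) = (2*y)/((2*y)) = (2*y)*(1/(2*y)) = 1)
r(n, l) = l + n (r(n, l) = (l + n) + 0 = l + n)
g = 3910 (g = (-1 + 1) - 85*(-46) = 0 + 3910 = 3910)
46678 + g = 46678 + 3910 = 50588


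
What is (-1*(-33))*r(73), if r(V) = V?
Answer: 2409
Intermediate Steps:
(-1*(-33))*r(73) = -1*(-33)*73 = 33*73 = 2409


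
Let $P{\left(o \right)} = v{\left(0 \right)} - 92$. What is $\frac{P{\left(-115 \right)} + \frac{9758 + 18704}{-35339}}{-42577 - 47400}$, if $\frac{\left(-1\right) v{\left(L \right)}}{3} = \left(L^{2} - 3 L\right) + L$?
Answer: $\frac{3279650}{3179697203} \approx 0.0010314$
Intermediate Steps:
$v{\left(L \right)} = - 3 L^{2} + 6 L$ ($v{\left(L \right)} = - 3 \left(\left(L^{2} - 3 L\right) + L\right) = - 3 \left(L^{2} - 2 L\right) = - 3 L^{2} + 6 L$)
$P{\left(o \right)} = -92$ ($P{\left(o \right)} = 3 \cdot 0 \left(2 - 0\right) - 92 = 3 \cdot 0 \left(2 + 0\right) - 92 = 3 \cdot 0 \cdot 2 - 92 = 0 - 92 = -92$)
$\frac{P{\left(-115 \right)} + \frac{9758 + 18704}{-35339}}{-42577 - 47400} = \frac{-92 + \frac{9758 + 18704}{-35339}}{-42577 - 47400} = \frac{-92 + 28462 \left(- \frac{1}{35339}\right)}{-89977} = \left(-92 - \frac{28462}{35339}\right) \left(- \frac{1}{89977}\right) = \left(- \frac{3279650}{35339}\right) \left(- \frac{1}{89977}\right) = \frac{3279650}{3179697203}$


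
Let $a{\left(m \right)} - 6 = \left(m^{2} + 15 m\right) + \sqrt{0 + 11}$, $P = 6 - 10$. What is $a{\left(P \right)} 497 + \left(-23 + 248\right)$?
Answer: $-18661 + 497 \sqrt{11} \approx -17013.0$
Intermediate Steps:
$P = -4$
$a{\left(m \right)} = 6 + \sqrt{11} + m^{2} + 15 m$ ($a{\left(m \right)} = 6 + \left(\left(m^{2} + 15 m\right) + \sqrt{0 + 11}\right) = 6 + \left(\left(m^{2} + 15 m\right) + \sqrt{11}\right) = 6 + \left(\sqrt{11} + m^{2} + 15 m\right) = 6 + \sqrt{11} + m^{2} + 15 m$)
$a{\left(P \right)} 497 + \left(-23 + 248\right) = \left(6 + \sqrt{11} + \left(-4\right)^{2} + 15 \left(-4\right)\right) 497 + \left(-23 + 248\right) = \left(6 + \sqrt{11} + 16 - 60\right) 497 + 225 = \left(-38 + \sqrt{11}\right) 497 + 225 = \left(-18886 + 497 \sqrt{11}\right) + 225 = -18661 + 497 \sqrt{11}$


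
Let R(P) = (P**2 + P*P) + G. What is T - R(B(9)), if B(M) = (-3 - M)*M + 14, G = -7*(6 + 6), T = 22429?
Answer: 4841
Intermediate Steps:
G = -84 (G = -7*12 = -84)
B(M) = 14 + M*(-3 - M) (B(M) = M*(-3 - M) + 14 = 14 + M*(-3 - M))
R(P) = -84 + 2*P**2 (R(P) = (P**2 + P*P) - 84 = (P**2 + P**2) - 84 = 2*P**2 - 84 = -84 + 2*P**2)
T - R(B(9)) = 22429 - (-84 + 2*(14 - 1*9**2 - 3*9)**2) = 22429 - (-84 + 2*(14 - 1*81 - 27)**2) = 22429 - (-84 + 2*(14 - 81 - 27)**2) = 22429 - (-84 + 2*(-94)**2) = 22429 - (-84 + 2*8836) = 22429 - (-84 + 17672) = 22429 - 1*17588 = 22429 - 17588 = 4841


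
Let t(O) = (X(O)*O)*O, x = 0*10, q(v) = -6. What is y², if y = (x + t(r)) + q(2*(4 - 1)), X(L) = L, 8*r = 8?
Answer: 25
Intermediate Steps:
r = 1 (r = (⅛)*8 = 1)
x = 0
t(O) = O³ (t(O) = (O*O)*O = O²*O = O³)
y = -5 (y = (0 + 1³) - 6 = (0 + 1) - 6 = 1 - 6 = -5)
y² = (-5)² = 25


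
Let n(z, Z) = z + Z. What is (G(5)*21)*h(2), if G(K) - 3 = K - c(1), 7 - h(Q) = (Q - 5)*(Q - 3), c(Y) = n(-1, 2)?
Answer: 588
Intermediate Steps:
n(z, Z) = Z + z
c(Y) = 1 (c(Y) = 2 - 1 = 1)
h(Q) = 7 - (-5 + Q)*(-3 + Q) (h(Q) = 7 - (Q - 5)*(Q - 3) = 7 - (-5 + Q)*(-3 + Q))
G(K) = 2 + K (G(K) = 3 + (K - 1*1) = 3 + (K - 1) = 3 + (-1 + K) = 2 + K)
(G(5)*21)*h(2) = ((2 + 5)*21)*(-8 - 1*2**2 + 8*2) = (7*21)*(-8 - 1*4 + 16) = 147*(-8 - 4 + 16) = 147*4 = 588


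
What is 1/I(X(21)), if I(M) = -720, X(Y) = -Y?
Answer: -1/720 ≈ -0.0013889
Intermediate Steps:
1/I(X(21)) = 1/(-720) = -1/720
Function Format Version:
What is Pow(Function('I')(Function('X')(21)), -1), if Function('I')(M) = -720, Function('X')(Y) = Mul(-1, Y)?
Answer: Rational(-1, 720) ≈ -0.0013889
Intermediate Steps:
Pow(Function('I')(Function('X')(21)), -1) = Pow(-720, -1) = Rational(-1, 720)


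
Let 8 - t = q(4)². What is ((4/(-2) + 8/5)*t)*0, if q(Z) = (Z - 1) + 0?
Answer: 0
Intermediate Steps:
q(Z) = -1 + Z (q(Z) = (-1 + Z) + 0 = -1 + Z)
t = -1 (t = 8 - (-1 + 4)² = 8 - 1*3² = 8 - 1*9 = 8 - 9 = -1)
((4/(-2) + 8/5)*t)*0 = ((4/(-2) + 8/5)*(-1))*0 = ((4*(-½) + 8*(⅕))*(-1))*0 = ((-2 + 8/5)*(-1))*0 = -⅖*(-1)*0 = (⅖)*0 = 0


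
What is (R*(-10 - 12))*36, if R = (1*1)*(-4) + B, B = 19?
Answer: -11880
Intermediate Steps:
R = 15 (R = (1*1)*(-4) + 19 = 1*(-4) + 19 = -4 + 19 = 15)
(R*(-10 - 12))*36 = (15*(-10 - 12))*36 = (15*(-22))*36 = -330*36 = -11880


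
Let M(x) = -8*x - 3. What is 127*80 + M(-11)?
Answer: 10245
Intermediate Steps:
M(x) = -3 - 8*x
127*80 + M(-11) = 127*80 + (-3 - 8*(-11)) = 10160 + (-3 + 88) = 10160 + 85 = 10245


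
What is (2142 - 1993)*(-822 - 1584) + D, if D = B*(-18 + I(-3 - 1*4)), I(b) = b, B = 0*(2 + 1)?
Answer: -358494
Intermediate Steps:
B = 0 (B = 0*3 = 0)
D = 0 (D = 0*(-18 + (-3 - 1*4)) = 0*(-18 + (-3 - 4)) = 0*(-18 - 7) = 0*(-25) = 0)
(2142 - 1993)*(-822 - 1584) + D = (2142 - 1993)*(-822 - 1584) + 0 = 149*(-2406) + 0 = -358494 + 0 = -358494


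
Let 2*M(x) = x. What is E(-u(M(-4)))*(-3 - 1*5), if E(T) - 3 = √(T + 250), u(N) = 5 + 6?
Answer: -24 - 8*√239 ≈ -147.68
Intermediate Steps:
M(x) = x/2
u(N) = 11
E(T) = 3 + √(250 + T) (E(T) = 3 + √(T + 250) = 3 + √(250 + T))
E(-u(M(-4)))*(-3 - 1*5) = (3 + √(250 - 1*11))*(-3 - 1*5) = (3 + √(250 - 11))*(-3 - 5) = (3 + √239)*(-8) = -24 - 8*√239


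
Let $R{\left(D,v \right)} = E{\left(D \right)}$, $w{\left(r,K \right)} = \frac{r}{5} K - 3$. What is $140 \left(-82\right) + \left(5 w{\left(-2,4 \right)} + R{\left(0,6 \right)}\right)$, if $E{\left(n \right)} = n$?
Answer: $-11503$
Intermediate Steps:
$w{\left(r,K \right)} = -3 + \frac{K r}{5}$ ($w{\left(r,K \right)} = \frac{r}{5} K - 3 = \frac{K r}{5} - 3 = -3 + \frac{K r}{5}$)
$R{\left(D,v \right)} = D$
$140 \left(-82\right) + \left(5 w{\left(-2,4 \right)} + R{\left(0,6 \right)}\right) = 140 \left(-82\right) + \left(5 \left(-3 + \frac{1}{5} \cdot 4 \left(-2\right)\right) + 0\right) = -11480 + \left(5 \left(-3 - \frac{8}{5}\right) + 0\right) = -11480 + \left(5 \left(- \frac{23}{5}\right) + 0\right) = -11480 + \left(-23 + 0\right) = -11480 - 23 = -11503$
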